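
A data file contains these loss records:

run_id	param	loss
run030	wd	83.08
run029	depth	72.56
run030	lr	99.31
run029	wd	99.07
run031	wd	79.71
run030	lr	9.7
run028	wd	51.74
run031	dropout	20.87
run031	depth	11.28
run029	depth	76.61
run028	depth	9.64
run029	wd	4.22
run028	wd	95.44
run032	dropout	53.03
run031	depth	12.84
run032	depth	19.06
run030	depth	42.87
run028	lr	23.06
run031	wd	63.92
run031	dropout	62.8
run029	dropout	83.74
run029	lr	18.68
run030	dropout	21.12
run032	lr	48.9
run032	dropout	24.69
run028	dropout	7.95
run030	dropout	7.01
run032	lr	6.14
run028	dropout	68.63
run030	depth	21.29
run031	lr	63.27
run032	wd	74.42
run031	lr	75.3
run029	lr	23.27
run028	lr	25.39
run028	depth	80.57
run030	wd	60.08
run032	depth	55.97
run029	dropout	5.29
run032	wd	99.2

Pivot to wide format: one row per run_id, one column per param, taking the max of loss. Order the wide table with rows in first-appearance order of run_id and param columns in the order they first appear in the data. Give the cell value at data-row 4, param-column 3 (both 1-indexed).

With rows in first-appearance order of run_id, row 4 is run_id=run028. param columns in first-appearance order: wd, depth, lr, dropout; column 3 is lr.
Long rows with run_id=run028, param=lr: max(23.06, 25.39) = 25.39.

25.39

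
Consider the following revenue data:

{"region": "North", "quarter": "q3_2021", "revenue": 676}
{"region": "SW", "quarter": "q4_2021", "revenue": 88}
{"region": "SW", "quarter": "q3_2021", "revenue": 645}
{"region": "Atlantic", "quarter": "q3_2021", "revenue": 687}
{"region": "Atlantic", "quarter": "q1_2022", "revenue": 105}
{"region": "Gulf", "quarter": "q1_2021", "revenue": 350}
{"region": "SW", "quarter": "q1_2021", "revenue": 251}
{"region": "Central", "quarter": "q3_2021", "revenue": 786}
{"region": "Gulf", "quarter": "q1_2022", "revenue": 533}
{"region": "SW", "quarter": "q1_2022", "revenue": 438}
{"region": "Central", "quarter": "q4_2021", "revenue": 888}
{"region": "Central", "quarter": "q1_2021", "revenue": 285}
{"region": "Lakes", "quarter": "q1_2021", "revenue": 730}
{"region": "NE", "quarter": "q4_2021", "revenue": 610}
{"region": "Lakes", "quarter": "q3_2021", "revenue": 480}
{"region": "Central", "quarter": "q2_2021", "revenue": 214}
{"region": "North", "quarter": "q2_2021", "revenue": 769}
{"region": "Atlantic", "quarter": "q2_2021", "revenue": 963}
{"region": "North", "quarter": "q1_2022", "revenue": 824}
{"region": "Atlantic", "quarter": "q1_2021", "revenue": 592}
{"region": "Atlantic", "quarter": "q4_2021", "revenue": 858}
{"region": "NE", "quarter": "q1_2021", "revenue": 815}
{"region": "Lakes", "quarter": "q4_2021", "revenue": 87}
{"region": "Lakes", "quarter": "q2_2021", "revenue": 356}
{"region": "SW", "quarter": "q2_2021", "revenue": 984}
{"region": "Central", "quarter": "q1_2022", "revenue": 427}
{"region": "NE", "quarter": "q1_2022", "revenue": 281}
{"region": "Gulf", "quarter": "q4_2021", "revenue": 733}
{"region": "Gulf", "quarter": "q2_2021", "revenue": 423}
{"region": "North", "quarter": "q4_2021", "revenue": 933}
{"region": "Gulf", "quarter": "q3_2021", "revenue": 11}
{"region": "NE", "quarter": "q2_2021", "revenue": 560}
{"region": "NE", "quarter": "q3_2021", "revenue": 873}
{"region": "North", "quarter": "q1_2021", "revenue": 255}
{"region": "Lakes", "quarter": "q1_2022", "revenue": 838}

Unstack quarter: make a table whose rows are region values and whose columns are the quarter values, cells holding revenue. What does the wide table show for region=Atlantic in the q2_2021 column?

963

Wide layout: rows indexed by region, columns are the 5 distinct quarter values (q3_2021, q4_2021, q1_2022, q1_2021, q2_2021).
Cell (region=Atlantic, quarter=q2_2021) draws from the long row where region=Atlantic and quarter=q2_2021, which has revenue=963.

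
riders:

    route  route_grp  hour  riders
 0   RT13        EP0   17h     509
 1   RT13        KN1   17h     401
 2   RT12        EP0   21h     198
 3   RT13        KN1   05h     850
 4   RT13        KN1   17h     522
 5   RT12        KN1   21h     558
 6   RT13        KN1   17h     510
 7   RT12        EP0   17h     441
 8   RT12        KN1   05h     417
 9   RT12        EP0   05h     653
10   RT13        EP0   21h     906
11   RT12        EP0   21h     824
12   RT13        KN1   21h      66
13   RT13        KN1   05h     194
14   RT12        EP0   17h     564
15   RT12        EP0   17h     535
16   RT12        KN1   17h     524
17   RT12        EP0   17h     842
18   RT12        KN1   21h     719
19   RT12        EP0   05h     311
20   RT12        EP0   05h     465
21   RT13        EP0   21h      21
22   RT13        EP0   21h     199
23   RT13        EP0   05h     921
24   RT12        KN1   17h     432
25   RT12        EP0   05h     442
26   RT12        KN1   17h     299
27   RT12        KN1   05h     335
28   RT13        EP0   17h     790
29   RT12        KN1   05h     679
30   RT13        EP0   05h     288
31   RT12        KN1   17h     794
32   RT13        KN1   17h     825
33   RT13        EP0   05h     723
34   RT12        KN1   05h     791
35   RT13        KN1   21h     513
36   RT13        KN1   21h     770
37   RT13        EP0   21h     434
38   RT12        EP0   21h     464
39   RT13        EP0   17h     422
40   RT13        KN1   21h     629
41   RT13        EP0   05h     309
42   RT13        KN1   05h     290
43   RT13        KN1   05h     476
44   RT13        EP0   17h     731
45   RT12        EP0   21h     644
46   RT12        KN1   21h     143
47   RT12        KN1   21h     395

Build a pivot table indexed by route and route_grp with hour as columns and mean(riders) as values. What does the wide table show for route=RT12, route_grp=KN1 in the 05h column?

555.50

Rows with route=RT12, route_grp=KN1 and hour=05h: riders values are 417, 335, 679, 791.
(417 + 335 + 679 + 791) / 4 = 555.50.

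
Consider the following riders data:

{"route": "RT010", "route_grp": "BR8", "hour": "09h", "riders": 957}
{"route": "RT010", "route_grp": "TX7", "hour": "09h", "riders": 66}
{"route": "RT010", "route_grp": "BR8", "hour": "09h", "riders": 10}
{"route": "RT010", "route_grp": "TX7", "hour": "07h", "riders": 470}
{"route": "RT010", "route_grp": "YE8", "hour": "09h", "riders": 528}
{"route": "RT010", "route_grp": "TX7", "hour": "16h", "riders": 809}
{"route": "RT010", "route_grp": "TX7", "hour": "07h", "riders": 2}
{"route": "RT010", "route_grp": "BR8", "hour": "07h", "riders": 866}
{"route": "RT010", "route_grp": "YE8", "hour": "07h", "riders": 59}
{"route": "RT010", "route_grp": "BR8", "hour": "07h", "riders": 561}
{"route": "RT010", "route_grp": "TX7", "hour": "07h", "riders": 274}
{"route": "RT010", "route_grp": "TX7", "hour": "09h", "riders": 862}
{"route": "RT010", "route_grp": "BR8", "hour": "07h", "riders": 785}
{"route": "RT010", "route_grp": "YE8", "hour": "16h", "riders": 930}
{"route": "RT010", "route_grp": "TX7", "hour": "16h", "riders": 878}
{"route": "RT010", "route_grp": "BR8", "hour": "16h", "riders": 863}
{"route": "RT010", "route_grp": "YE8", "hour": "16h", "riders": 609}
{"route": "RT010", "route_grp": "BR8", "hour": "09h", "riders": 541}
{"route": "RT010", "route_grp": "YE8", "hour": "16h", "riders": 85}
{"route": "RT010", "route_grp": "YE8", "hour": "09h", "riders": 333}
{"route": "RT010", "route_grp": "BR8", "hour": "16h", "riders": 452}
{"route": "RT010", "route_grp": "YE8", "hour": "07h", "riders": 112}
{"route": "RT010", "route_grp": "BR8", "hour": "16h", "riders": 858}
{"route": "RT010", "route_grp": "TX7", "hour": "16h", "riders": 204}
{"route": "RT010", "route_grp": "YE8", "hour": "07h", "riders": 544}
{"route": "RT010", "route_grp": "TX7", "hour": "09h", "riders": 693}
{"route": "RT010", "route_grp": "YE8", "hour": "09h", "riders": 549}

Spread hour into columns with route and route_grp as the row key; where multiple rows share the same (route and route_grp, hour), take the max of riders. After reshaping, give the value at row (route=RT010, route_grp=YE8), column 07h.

Rows with route=RT010, route_grp=YE8 and hour=07h: riders values are 59, 112, 544.
max(59, 112, 544) = 544.

544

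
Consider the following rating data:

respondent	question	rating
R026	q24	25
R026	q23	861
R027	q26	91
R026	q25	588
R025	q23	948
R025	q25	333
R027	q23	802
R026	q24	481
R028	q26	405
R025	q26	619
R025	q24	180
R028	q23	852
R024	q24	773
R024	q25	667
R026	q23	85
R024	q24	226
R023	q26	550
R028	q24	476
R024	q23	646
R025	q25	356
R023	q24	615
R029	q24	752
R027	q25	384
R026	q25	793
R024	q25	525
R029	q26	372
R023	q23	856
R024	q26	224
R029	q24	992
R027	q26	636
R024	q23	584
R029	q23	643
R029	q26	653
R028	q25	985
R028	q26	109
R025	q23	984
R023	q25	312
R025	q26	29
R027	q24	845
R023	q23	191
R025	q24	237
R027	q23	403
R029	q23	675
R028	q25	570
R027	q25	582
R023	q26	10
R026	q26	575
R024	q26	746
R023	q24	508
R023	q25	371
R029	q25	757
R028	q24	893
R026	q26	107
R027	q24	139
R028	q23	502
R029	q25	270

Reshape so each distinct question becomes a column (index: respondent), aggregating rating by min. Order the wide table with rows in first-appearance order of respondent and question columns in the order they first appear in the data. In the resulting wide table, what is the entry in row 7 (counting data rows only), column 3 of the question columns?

With rows in first-appearance order of respondent, row 7 is respondent=R029. question columns in first-appearance order: q24, q23, q26, q25; column 3 is q26.
Long rows with respondent=R029, question=q26: min(372, 653) = 372.

372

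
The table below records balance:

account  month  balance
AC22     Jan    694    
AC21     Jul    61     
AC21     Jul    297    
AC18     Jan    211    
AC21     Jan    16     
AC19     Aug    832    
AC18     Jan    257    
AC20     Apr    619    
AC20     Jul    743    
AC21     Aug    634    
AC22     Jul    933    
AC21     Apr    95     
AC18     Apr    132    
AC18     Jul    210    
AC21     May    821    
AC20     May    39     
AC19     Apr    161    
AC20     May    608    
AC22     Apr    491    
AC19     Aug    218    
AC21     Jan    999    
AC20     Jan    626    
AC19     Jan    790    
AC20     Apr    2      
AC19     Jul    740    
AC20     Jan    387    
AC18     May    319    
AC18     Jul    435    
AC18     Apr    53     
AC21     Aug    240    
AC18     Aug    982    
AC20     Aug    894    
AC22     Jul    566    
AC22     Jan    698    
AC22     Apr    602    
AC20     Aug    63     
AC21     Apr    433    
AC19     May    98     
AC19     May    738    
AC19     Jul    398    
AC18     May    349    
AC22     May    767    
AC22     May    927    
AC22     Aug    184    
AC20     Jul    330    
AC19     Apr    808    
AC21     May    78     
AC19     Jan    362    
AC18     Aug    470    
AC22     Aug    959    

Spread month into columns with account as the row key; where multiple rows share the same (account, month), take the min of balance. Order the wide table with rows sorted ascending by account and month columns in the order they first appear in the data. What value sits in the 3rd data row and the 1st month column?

387

With rows sorted ascending by account, row 3 is account=AC20. month columns in first-appearance order: Jan, Jul, Aug, Apr, May; column 1 is Jan.
Long rows with account=AC20, month=Jan: min(626, 387) = 387.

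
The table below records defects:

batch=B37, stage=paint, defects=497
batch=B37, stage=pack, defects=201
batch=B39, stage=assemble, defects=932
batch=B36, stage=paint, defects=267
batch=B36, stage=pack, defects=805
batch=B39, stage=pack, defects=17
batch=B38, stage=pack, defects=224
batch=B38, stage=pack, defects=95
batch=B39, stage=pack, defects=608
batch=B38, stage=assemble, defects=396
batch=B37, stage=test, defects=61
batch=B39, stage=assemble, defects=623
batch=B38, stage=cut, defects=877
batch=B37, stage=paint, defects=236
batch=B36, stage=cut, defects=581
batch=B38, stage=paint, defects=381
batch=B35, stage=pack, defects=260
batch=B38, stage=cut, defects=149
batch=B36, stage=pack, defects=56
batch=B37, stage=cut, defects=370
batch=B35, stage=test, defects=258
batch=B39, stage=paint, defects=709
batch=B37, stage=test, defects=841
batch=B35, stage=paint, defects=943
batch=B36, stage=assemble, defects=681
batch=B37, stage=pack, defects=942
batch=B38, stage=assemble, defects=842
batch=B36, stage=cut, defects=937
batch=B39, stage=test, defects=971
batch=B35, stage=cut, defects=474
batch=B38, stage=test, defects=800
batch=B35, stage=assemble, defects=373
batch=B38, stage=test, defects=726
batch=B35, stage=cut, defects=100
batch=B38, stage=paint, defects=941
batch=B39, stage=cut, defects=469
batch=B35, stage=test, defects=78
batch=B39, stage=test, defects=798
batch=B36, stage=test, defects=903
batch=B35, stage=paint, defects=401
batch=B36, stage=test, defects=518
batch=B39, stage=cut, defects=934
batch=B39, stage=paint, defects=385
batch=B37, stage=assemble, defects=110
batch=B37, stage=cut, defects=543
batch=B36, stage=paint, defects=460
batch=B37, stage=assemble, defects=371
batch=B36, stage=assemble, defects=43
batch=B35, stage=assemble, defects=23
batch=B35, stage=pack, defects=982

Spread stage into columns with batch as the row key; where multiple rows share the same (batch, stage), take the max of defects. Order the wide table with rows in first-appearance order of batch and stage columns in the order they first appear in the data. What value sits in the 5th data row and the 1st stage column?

943

With rows in first-appearance order of batch, row 5 is batch=B35. stage columns in first-appearance order: paint, pack, assemble, test, cut; column 1 is paint.
Long rows with batch=B35, stage=paint: max(943, 401) = 943.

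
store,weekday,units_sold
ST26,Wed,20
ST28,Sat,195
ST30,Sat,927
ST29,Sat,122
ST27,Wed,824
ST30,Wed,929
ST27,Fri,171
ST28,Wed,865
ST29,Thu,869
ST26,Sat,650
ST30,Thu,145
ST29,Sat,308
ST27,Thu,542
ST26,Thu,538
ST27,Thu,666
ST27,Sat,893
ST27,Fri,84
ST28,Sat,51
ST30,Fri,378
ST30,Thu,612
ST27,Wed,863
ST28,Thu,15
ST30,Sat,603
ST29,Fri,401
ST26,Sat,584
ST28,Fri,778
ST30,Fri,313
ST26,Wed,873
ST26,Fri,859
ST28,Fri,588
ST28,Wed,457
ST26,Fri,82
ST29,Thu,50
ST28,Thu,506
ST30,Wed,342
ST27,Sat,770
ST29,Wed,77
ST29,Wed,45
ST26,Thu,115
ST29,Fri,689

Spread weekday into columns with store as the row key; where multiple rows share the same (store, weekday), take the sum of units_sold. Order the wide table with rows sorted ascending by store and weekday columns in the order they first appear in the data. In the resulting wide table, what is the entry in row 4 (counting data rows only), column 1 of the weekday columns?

With rows sorted ascending by store, row 4 is store=ST29. weekday columns in first-appearance order: Wed, Sat, Fri, Thu; column 1 is Wed.
Long rows with store=ST29, weekday=Wed: 77 + 45 = 122.

122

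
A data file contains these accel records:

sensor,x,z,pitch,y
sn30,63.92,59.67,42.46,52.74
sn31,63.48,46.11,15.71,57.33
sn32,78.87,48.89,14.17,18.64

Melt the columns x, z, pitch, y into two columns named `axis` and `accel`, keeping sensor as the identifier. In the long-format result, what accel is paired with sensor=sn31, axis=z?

46.11

Unpivoting turns each (sensor, wide-column) pair into one long row.
The wide cell at row sn31, column z holds 46.11, so the long row (sn31, z) has accel=46.11.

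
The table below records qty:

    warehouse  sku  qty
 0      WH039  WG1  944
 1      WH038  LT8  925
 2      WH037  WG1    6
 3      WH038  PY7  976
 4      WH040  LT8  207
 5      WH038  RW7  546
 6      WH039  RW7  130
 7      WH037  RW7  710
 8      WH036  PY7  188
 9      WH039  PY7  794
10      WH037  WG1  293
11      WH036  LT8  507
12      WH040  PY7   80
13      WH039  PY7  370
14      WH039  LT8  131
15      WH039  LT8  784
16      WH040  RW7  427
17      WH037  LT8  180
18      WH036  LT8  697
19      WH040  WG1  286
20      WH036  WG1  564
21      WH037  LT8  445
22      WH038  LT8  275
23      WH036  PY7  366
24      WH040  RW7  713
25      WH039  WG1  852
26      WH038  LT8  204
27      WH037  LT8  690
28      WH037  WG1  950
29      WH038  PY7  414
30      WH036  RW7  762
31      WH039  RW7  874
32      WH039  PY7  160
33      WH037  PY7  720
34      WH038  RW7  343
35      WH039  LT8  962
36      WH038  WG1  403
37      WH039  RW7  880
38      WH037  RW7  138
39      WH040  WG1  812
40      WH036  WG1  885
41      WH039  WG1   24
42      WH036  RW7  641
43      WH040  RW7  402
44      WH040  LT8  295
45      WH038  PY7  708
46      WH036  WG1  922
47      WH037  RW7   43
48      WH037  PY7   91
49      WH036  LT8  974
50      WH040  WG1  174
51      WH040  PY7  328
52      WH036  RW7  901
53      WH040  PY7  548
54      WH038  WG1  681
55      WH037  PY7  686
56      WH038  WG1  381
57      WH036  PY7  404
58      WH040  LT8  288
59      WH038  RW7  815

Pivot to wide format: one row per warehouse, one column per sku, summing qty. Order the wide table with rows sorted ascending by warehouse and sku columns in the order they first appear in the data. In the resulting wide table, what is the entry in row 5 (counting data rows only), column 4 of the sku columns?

1542

With rows sorted ascending by warehouse, row 5 is warehouse=WH040. sku columns in first-appearance order: WG1, LT8, PY7, RW7; column 4 is RW7.
Long rows with warehouse=WH040, sku=RW7: 427 + 713 + 402 = 1542.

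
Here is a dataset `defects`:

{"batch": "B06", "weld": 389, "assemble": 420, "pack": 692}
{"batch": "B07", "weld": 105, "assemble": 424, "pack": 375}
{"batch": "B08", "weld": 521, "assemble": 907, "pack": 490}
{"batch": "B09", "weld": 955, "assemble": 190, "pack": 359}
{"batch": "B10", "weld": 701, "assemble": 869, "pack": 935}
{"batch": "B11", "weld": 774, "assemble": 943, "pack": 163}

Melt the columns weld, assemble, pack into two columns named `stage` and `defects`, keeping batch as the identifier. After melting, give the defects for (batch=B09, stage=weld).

Unpivoting turns each (batch, wide-column) pair into one long row.
The wide cell at row B09, column weld holds 955, so the long row (B09, weld) has defects=955.

955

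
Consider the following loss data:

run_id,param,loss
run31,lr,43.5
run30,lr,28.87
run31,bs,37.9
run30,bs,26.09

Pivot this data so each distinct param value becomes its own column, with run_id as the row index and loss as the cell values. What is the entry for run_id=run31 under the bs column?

37.9

Wide layout: rows indexed by run_id, columns are the 2 distinct param values (lr, bs).
Cell (run_id=run31, param=bs) draws from the long row where run_id=run31 and param=bs, which has loss=37.9.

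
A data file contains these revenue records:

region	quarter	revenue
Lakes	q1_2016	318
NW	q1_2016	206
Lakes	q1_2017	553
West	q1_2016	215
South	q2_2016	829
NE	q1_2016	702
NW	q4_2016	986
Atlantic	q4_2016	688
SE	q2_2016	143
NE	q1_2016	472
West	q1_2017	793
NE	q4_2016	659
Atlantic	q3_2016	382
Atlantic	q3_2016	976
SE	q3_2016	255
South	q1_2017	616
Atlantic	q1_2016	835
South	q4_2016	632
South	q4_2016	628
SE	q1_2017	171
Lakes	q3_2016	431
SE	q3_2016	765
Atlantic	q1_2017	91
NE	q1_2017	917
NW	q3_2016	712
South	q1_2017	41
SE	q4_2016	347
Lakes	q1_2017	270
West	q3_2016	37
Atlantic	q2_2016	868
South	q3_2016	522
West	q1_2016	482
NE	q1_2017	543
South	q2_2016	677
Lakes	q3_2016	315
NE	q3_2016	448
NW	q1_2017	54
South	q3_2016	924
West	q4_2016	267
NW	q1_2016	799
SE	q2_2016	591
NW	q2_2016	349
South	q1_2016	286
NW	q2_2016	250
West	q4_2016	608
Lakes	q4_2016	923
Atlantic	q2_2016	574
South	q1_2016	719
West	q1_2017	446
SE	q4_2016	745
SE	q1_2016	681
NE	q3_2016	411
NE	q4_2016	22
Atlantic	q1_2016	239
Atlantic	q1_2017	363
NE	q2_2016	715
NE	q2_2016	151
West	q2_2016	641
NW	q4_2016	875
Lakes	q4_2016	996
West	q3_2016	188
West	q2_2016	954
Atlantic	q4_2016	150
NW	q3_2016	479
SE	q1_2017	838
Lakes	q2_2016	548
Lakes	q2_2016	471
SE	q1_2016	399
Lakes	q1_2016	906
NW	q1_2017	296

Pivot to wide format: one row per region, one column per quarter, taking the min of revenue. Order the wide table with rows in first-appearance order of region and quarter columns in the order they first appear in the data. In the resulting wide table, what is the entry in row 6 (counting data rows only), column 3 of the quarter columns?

574

With rows in first-appearance order of region, row 6 is region=Atlantic. quarter columns in first-appearance order: q1_2016, q1_2017, q2_2016, q4_2016, q3_2016; column 3 is q2_2016.
Long rows with region=Atlantic, quarter=q2_2016: min(868, 574) = 574.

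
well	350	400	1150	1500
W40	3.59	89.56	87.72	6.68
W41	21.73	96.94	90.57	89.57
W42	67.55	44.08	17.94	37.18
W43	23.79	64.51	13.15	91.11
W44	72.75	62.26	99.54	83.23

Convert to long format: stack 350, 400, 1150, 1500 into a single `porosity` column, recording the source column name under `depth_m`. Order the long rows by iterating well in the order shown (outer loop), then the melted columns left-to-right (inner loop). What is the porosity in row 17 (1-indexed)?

20 rows total (5 × 4). Row 17: index ⌊(17-1)/4⌋ = 4 into well → W44; (17-1) mod 4 = 0 into the melted columns → 350.
So row 17 is (W44, 350, 72.75); porosity = 72.75.

72.75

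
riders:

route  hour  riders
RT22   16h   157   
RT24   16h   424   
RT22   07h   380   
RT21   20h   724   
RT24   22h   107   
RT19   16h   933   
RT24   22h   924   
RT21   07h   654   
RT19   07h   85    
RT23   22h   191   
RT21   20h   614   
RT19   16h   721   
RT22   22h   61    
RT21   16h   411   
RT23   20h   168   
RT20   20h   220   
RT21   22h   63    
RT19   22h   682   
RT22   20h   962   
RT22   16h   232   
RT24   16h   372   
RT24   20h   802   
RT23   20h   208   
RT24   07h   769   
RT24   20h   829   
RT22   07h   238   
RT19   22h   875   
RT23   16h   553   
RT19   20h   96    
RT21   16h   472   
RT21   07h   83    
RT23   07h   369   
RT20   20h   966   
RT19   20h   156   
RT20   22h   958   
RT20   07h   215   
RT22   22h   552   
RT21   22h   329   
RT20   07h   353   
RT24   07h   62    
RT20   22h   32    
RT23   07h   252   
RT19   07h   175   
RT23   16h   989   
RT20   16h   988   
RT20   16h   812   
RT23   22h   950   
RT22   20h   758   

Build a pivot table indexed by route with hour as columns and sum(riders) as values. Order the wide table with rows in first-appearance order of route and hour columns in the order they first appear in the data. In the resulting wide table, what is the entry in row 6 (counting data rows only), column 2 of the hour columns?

With rows in first-appearance order of route, row 6 is route=RT20. hour columns in first-appearance order: 16h, 07h, 20h, 22h; column 2 is 07h.
Long rows with route=RT20, hour=07h: 215 + 353 = 568.

568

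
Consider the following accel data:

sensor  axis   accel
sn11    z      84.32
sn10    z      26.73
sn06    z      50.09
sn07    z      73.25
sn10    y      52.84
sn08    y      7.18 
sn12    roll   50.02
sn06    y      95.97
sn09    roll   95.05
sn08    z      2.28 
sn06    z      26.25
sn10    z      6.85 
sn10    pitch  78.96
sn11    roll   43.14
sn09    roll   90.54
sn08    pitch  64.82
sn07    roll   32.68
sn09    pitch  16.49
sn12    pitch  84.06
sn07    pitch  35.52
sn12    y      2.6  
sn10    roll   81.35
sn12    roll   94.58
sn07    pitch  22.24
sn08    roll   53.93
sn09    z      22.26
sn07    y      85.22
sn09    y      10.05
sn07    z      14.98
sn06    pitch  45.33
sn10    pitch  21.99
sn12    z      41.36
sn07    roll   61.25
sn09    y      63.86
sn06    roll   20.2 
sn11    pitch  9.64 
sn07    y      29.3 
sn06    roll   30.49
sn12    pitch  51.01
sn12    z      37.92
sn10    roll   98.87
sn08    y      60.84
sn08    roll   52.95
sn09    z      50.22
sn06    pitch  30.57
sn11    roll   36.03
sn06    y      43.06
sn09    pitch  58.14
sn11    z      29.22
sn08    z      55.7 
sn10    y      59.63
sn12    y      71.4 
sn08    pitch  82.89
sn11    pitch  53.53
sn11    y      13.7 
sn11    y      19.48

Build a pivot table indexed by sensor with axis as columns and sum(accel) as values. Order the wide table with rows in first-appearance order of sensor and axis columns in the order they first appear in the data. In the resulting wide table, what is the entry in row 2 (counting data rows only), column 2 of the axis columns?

With rows in first-appearance order of sensor, row 2 is sensor=sn10. axis columns in first-appearance order: z, y, roll, pitch; column 2 is y.
Long rows with sensor=sn10, axis=y: 52.84 + 59.63 = 112.47.

112.47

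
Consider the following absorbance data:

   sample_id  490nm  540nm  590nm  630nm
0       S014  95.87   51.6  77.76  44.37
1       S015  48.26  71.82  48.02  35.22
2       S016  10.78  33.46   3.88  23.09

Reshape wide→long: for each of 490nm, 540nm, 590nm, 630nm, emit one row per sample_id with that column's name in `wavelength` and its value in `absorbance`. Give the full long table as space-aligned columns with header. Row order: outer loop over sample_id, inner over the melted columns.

sample_id  wavelength  absorbance
S014       490nm       95.87     
S014       540nm       51.6      
S014       590nm       77.76     
S014       630nm       44.37     
S015       490nm       48.26     
S015       540nm       71.82     
S015       590nm       48.02     
S015       630nm       35.22     
S016       490nm       10.78     
S016       540nm       33.46     
S016       590nm       3.88      
S016       630nm       23.09     

Each (sample_id, column) pair becomes one row: 3 × 4 = 12 rows.
For example, (S014, 490nm) → absorbance=95.87.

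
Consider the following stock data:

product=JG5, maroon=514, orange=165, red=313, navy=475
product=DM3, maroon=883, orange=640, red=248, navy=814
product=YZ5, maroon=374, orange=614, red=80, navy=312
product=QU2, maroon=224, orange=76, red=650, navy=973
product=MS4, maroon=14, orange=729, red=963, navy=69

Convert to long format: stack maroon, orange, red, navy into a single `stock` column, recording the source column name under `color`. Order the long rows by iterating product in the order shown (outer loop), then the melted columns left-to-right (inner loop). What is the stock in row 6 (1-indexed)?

20 rows total (5 × 4). Row 6: index ⌊(6-1)/4⌋ = 1 into product → DM3; (6-1) mod 4 = 1 into the melted columns → orange.
So row 6 is (DM3, orange, 640); stock = 640.

640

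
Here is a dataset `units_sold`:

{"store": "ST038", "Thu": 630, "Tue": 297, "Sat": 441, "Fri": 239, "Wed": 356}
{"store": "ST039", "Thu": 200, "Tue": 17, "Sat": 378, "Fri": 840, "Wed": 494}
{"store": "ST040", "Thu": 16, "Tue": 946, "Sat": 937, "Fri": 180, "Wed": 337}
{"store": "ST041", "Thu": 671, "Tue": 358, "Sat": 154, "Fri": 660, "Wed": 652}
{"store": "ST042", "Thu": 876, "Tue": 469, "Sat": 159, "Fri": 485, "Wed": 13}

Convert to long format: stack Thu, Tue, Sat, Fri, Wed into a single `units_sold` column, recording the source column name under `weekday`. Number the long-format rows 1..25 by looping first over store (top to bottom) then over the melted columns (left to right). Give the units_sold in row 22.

469

25 rows total (5 × 5). Row 22: index ⌊(22-1)/5⌋ = 4 into store → ST042; (22-1) mod 5 = 1 into the melted columns → Tue.
So row 22 is (ST042, Tue, 469); units_sold = 469.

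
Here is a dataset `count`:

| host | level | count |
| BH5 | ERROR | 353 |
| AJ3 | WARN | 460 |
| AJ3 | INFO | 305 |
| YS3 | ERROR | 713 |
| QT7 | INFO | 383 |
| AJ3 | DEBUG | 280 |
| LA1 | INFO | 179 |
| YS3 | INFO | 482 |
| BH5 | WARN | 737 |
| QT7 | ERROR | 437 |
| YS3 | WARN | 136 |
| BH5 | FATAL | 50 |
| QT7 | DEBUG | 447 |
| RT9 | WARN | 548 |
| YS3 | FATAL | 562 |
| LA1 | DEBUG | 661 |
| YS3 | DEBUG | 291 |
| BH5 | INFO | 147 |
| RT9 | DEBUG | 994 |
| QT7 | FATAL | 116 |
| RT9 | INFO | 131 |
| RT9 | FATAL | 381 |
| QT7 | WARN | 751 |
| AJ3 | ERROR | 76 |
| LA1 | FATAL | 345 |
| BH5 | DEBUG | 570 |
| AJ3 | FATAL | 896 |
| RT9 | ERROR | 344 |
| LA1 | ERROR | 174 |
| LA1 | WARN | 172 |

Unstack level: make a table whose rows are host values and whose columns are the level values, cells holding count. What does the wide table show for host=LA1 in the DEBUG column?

661

Wide layout: rows indexed by host, columns are the 5 distinct level values (ERROR, WARN, INFO, DEBUG, FATAL).
Cell (host=LA1, level=DEBUG) draws from the long row where host=LA1 and level=DEBUG, which has count=661.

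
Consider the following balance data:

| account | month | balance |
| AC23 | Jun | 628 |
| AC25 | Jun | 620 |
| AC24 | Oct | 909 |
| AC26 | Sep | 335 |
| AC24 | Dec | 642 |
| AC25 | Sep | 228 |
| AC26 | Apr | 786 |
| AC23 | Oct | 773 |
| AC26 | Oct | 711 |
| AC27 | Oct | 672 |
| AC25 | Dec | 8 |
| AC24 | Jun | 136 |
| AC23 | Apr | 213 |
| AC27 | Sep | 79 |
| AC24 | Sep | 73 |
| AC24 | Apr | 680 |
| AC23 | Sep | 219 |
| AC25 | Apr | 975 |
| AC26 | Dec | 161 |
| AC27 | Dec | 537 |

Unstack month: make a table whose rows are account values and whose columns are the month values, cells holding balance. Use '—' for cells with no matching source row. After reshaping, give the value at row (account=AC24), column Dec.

The long row with account=AC24, month=Dec has balance=642.

642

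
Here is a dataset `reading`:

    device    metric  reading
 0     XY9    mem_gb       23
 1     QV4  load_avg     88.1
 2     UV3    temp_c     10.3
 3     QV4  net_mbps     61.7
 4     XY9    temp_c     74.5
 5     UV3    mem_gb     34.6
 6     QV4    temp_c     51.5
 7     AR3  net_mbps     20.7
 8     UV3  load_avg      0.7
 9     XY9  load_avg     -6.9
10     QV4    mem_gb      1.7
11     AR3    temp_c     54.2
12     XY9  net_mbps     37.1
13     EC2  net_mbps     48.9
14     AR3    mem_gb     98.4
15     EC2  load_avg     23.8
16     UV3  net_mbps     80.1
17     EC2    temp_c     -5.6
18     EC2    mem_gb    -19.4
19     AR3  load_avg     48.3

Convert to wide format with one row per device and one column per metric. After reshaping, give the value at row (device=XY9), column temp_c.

74.5

Wide layout: rows indexed by device, columns are the 4 distinct metric values (mem_gb, load_avg, temp_c, net_mbps).
Cell (device=XY9, metric=temp_c) draws from the long row where device=XY9 and metric=temp_c, which has reading=74.5.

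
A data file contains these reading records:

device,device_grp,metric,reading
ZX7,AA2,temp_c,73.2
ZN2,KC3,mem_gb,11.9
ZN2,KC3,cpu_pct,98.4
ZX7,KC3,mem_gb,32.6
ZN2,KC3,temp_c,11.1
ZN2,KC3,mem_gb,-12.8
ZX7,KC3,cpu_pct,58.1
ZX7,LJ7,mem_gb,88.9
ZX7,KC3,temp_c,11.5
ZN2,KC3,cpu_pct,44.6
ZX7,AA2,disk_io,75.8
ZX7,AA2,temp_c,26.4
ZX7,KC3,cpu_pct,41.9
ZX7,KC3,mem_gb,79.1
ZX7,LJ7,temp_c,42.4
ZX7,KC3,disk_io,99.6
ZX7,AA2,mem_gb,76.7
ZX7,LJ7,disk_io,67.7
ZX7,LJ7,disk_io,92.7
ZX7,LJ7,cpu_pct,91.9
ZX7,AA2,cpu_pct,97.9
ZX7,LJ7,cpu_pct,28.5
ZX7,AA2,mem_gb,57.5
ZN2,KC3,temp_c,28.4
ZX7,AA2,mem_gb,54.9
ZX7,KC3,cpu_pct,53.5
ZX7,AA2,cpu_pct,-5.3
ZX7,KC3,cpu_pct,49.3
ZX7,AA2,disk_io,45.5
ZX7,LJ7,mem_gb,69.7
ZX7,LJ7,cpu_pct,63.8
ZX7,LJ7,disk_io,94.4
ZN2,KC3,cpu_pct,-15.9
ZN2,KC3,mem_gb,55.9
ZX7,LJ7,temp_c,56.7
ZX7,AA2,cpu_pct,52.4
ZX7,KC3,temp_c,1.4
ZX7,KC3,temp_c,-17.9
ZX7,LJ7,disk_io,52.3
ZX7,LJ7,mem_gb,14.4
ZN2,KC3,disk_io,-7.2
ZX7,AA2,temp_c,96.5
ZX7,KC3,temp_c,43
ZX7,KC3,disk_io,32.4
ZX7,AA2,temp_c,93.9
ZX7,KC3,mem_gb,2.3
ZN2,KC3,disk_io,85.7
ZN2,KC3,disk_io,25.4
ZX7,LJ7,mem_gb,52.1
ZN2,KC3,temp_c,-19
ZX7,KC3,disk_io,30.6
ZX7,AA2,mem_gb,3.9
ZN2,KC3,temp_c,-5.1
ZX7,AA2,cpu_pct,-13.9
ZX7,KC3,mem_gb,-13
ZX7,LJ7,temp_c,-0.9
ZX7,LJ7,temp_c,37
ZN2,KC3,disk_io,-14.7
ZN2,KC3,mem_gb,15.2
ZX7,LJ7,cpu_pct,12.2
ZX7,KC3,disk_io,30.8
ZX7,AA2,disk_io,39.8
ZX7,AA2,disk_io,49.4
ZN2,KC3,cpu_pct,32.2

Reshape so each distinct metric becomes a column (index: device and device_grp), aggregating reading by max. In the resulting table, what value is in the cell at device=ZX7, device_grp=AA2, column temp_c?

96.5

Rows with device=ZX7, device_grp=AA2 and metric=temp_c: reading values are 73.2, 26.4, 96.5, 93.9.
max(73.2, 26.4, 96.5, 93.9) = 96.5.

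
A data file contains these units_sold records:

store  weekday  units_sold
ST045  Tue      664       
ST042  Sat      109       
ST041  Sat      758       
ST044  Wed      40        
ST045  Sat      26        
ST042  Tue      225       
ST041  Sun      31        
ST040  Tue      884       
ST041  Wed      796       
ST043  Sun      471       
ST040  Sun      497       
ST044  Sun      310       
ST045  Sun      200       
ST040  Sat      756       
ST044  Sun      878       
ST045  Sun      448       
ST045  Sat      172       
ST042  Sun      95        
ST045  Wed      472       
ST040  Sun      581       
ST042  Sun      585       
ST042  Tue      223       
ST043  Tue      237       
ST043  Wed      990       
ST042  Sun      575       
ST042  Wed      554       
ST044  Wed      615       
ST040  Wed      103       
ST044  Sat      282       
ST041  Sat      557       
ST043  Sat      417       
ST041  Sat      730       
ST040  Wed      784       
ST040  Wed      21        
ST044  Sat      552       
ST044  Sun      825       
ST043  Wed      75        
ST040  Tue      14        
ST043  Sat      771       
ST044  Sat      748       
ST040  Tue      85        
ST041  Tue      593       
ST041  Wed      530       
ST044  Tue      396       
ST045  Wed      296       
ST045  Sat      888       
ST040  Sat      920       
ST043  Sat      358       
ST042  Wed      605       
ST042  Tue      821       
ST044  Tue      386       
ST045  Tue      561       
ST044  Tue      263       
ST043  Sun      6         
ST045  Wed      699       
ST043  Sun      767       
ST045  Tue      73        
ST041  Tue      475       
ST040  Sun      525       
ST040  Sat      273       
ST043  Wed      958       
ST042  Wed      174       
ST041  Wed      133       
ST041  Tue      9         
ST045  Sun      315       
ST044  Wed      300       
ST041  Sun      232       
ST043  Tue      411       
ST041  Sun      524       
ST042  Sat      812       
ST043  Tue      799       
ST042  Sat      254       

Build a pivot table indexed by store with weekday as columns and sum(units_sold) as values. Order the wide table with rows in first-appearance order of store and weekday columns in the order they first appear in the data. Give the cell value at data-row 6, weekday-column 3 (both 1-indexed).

2023

With rows in first-appearance order of store, row 6 is store=ST043. weekday columns in first-appearance order: Tue, Sat, Wed, Sun; column 3 is Wed.
Long rows with store=ST043, weekday=Wed: 990 + 75 + 958 = 2023.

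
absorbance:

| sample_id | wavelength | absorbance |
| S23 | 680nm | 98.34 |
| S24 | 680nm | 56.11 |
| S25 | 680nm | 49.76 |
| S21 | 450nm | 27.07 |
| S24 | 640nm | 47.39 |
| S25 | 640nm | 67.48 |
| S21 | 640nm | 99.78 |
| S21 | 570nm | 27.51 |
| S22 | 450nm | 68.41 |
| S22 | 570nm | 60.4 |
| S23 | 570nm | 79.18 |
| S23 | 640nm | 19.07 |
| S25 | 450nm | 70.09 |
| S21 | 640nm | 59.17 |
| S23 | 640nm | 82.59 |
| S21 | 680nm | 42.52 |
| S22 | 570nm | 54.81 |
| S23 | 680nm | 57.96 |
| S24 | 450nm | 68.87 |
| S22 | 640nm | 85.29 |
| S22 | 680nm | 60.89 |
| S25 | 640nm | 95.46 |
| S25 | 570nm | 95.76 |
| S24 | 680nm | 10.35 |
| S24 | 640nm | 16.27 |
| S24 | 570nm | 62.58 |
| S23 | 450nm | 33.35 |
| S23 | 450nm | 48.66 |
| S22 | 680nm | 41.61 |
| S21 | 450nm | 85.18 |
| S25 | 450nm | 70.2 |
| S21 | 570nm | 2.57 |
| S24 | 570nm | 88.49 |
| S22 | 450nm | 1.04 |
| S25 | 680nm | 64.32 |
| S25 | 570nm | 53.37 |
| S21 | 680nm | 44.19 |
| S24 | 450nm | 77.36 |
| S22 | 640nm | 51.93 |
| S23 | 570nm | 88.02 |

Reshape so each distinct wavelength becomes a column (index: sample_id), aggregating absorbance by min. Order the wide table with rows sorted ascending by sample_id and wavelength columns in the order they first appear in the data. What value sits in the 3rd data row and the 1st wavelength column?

57.96

With rows sorted ascending by sample_id, row 3 is sample_id=S23. wavelength columns in first-appearance order: 680nm, 450nm, 640nm, 570nm; column 1 is 680nm.
Long rows with sample_id=S23, wavelength=680nm: min(98.34, 57.96) = 57.96.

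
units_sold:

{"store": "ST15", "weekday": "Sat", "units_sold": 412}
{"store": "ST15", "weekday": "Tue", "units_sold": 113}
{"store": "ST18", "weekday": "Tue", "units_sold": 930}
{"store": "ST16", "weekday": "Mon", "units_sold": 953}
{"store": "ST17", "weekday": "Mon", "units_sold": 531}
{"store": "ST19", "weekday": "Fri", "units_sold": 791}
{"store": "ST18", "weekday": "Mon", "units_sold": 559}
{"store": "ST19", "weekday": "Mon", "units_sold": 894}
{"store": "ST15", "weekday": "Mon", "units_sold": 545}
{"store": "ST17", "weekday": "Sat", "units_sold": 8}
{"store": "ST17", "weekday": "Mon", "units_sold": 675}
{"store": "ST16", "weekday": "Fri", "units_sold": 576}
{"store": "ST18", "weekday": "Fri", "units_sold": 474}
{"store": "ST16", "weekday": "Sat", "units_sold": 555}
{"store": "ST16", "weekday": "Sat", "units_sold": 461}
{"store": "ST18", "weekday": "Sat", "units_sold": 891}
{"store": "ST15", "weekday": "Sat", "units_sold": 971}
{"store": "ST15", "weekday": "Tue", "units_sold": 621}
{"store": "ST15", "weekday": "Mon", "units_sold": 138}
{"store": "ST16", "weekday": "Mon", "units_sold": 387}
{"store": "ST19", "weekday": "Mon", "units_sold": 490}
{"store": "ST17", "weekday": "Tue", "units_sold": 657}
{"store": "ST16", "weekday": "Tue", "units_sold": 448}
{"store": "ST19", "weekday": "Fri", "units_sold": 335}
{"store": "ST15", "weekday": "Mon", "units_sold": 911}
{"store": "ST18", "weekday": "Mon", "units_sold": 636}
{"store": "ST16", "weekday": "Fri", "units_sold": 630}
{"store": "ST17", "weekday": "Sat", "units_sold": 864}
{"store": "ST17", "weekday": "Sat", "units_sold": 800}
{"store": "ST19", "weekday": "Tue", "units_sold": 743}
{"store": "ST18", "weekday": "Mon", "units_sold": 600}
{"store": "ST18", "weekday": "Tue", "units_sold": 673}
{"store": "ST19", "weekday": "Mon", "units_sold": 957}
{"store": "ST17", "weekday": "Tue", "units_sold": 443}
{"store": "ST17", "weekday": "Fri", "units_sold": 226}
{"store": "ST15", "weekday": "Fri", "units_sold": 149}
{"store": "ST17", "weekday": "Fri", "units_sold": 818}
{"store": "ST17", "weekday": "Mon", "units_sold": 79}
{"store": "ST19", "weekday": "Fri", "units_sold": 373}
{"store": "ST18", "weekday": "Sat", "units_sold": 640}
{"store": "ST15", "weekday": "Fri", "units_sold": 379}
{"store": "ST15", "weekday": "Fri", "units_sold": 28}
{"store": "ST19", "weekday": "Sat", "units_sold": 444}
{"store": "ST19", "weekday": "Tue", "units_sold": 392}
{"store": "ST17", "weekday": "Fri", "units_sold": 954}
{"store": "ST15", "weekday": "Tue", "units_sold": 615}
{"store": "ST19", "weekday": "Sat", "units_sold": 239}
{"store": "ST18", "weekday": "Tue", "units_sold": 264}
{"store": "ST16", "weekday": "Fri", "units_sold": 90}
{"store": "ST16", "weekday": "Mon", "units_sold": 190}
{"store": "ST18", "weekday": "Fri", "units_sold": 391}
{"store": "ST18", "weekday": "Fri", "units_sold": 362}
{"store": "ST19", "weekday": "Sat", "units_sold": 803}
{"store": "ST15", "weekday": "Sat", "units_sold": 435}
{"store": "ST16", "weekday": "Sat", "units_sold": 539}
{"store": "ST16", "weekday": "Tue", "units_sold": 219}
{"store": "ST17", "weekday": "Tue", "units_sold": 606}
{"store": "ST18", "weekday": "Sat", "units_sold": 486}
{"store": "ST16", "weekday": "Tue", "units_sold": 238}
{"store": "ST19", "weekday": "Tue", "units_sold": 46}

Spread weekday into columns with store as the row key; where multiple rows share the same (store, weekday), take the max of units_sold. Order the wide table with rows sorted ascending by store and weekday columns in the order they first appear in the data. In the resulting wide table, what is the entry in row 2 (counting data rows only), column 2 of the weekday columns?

448

With rows sorted ascending by store, row 2 is store=ST16. weekday columns in first-appearance order: Sat, Tue, Mon, Fri; column 2 is Tue.
Long rows with store=ST16, weekday=Tue: max(448, 219, 238) = 448.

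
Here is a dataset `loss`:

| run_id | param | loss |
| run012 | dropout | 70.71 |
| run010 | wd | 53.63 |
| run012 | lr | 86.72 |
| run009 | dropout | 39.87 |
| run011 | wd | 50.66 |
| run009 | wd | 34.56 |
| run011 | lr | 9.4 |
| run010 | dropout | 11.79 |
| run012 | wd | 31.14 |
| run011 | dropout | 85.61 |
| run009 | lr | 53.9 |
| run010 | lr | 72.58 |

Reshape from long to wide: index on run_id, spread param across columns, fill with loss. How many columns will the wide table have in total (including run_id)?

1 column for run_id plus 3 distinct param values → 4 columns.

4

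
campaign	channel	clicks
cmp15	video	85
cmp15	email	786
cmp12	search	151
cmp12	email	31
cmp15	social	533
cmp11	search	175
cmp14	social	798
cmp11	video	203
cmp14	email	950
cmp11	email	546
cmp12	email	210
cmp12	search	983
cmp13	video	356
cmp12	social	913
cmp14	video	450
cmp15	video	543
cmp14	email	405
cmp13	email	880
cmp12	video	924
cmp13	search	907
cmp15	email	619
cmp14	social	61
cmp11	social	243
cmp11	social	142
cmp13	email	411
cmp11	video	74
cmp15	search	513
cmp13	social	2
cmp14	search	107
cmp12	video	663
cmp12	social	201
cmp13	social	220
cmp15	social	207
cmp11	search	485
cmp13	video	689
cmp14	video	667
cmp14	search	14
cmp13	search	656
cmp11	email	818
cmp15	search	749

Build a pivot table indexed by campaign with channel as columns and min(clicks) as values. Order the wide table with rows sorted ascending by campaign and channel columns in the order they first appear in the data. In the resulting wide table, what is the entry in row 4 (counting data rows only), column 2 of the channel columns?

405

With rows sorted ascending by campaign, row 4 is campaign=cmp14. channel columns in first-appearance order: video, email, search, social; column 2 is email.
Long rows with campaign=cmp14, channel=email: min(950, 405) = 405.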